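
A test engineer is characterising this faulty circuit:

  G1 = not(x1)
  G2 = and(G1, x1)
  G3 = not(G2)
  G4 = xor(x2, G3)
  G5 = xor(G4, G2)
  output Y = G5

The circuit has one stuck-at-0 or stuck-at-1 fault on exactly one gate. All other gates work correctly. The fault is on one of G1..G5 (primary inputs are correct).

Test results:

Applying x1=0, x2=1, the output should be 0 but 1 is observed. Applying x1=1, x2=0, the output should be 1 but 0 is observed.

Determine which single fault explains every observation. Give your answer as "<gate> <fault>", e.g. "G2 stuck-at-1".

Fault-free values for test 1 (x1=0, x2=1): G1=1, G2=0, G3=1, G4=0, G5=0, giving Y=0. Observed 1.
Test 1: faults giving observed 1 are {G3 stuck-at-0, G4 stuck-at-1, G5 stuck-at-1}.
Test 2 (x1=1, x2=0): fault-free G1=0, G2=0, G3=1, G4=1, G5=1 → 1; observed 0. Eliminates G4 stuck-at-1, G5 stuck-at-1.
Only G3 stuck-at-0 is consistent with every test.

G3 stuck-at-0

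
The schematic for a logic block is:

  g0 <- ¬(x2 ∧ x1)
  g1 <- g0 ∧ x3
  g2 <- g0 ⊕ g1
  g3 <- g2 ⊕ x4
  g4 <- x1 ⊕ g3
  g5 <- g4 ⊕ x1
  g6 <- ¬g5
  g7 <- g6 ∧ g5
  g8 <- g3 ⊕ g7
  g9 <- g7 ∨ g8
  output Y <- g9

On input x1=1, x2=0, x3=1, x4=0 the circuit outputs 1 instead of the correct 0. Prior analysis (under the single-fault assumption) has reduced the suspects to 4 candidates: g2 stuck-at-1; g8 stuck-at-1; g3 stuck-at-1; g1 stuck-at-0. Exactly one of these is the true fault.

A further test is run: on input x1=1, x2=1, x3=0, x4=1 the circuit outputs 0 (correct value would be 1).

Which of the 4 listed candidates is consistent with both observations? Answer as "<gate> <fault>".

g2 stuck-at-1

Evaluate each candidate on input x1=1, x2=1, x3=0, x4=1:
  g2 stuck-at-1: g0=0, g1=0, g2=1 [stuck-at-1], g3=0, g4=1, g5=0, g6=1, g7=0, g8=0, g9=0 → 0 — matches
  g8 stuck-at-1: g0=0, g1=0, g2=0, g3=1, g4=0, g5=1, g6=0, g7=0, g8=1 [stuck-at-1], g9=1 → 1 — eliminated
  g3 stuck-at-1: g0=0, g1=0, g2=0, g3=1 [stuck-at-1], g4=0, g5=1, g6=0, g7=0, g8=1, g9=1 → 1 — eliminated
  g1 stuck-at-0: g0=0, g1=0 [stuck-at-0], g2=0, g3=1, g4=0, g5=1, g6=0, g7=0, g8=1, g9=1 → 1 — eliminated
Only g2 stuck-at-1 reproduces the observed 0.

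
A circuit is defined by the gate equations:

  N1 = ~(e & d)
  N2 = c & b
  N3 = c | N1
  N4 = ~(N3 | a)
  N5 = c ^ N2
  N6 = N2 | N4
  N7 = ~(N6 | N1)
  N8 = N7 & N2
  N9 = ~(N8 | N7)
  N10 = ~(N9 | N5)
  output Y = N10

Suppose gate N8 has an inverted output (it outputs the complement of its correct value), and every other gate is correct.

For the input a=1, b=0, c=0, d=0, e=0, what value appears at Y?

Propagate with N8 forced: N1=1, N2=0, N3=1, N4=0, N5=0, N6=0, N7=0, N8=1 [inverted output], N9=0, N10=1.
So Y = 1. (Without the fault it would be 0.)

1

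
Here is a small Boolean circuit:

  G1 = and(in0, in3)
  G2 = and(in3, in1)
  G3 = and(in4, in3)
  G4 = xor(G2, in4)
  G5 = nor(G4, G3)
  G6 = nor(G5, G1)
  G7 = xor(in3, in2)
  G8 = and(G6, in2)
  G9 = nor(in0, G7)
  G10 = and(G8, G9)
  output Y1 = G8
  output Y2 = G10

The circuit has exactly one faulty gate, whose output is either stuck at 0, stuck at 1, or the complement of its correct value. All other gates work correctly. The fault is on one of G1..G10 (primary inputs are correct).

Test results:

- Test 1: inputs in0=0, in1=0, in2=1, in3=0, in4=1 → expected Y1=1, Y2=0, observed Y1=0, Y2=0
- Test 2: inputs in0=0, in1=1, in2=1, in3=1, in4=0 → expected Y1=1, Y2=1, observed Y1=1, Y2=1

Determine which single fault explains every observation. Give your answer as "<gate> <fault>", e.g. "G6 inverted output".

Fault-free values for test 1 (in0=0, in1=0, in2=1, in3=0, in4=1): G1=0, G2=0, G3=0, G4=1, G5=0, G6=1, G7=1, G8=1, G9=0, G10=0, giving Y1=1, Y2=0. Observed Y1=0, Y2=0.
Test 1: faults giving observed Y1=0, Y2=0 are {G1 stuck-at-1, G1 inverted output, G2 stuck-at-1, G2 inverted output, G4 stuck-at-0, G4 inverted output, G5 stuck-at-1, G5 inverted output, G6 stuck-at-0, G6 inverted output, G8 stuck-at-0, G8 inverted output}.
Test 2 (in0=0, in1=1, in2=1, in3=1, in4=0): fault-free G1=0, G2=1, G3=0, G4=1, G5=0, G6=1, G7=0, G8=1, G9=1, G10=1 → Y1=1, Y2=1; observed Y1=1, Y2=1. Eliminates G1 stuck-at-1, G1 inverted output, G2 inverted output, G4 stuck-at-0, G4 inverted output, G5 stuck-at-1, G5 inverted output, G6 stuck-at-0, G6 inverted output, G8 stuck-at-0, G8 inverted output.
Only G2 stuck-at-1 is consistent with every test.

G2 stuck-at-1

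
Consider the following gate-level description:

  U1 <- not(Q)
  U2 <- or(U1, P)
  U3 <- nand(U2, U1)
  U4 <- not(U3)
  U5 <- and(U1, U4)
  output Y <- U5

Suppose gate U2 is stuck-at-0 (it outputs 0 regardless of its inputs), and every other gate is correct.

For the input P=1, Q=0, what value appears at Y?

Propagate with U2 forced: U1=1, U2=0 [stuck-at-0], U3=1, U4=0, U5=0.
So Y = 0. (Without the fault it would be 1.)

0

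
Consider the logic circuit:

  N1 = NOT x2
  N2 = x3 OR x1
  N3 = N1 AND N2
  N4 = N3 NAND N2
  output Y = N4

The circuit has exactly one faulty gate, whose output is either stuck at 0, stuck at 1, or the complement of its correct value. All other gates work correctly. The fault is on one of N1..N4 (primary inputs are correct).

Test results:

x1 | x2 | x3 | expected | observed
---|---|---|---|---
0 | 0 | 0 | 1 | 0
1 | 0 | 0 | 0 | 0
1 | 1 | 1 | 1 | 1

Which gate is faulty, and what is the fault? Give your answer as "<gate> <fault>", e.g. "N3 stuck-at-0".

Fault-free values for test 1 (x1=0, x2=0, x3=0): N1=1, N2=0, N3=0, N4=1, giving Y=1. Observed 0.
Test 1: faults giving observed 0 are {N2 stuck-at-1, N2 inverted output, N4 stuck-at-0, N4 inverted output}.
Test 2 (x1=1, x2=0, x3=0): fault-free N1=1, N2=1, N3=1, N4=0 → 0; observed 0. Eliminates N2 inverted output, N4 inverted output.
Test 3 (x1=1, x2=1, x3=1): fault-free N1=0, N2=1, N3=0, N4=1 → 1; observed 1. Eliminates N4 stuck-at-0.
Only N2 stuck-at-1 is consistent with every test.

N2 stuck-at-1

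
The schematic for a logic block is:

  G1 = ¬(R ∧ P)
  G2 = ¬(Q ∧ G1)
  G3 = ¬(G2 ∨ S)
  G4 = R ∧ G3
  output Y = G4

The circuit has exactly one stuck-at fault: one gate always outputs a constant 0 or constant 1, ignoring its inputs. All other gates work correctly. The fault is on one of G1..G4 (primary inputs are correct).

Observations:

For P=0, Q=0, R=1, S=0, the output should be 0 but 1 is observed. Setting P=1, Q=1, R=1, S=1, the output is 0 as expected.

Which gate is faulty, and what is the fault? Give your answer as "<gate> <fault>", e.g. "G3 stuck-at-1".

G2 stuck-at-0

Fault-free values for test 1 (P=0, Q=0, R=1, S=0): G1=1, G2=1, G3=0, G4=0, giving Y=0. Observed 1.
Test 1: faults giving observed 1 are {G2 stuck-at-0, G3 stuck-at-1, G4 stuck-at-1}.
Test 2 (P=1, Q=1, R=1, S=1): fault-free G1=0, G2=1, G3=0, G4=0 → 0; observed 0. Eliminates G3 stuck-at-1, G4 stuck-at-1.
Only G2 stuck-at-0 is consistent with every test.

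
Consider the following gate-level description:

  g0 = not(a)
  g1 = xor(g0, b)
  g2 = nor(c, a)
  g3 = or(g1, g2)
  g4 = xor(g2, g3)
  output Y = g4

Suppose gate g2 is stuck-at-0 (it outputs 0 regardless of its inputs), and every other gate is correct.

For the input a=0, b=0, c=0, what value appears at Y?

Propagate with g2 forced: g0=1, g1=1, g2=0 [stuck-at-0], g3=1, g4=1.
So Y = 1. (Without the fault it would be 0.)

1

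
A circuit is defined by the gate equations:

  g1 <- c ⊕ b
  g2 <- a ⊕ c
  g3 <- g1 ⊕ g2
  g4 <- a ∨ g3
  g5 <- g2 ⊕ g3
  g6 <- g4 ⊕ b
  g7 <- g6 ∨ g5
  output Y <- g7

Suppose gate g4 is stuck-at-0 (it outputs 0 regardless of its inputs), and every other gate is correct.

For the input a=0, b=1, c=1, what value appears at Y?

Propagate with g4 forced: g1=0, g2=1, g3=1, g4=0 [stuck-at-0], g5=0, g6=1, g7=1.
So Y = 1. (Without the fault it would be 0.)

1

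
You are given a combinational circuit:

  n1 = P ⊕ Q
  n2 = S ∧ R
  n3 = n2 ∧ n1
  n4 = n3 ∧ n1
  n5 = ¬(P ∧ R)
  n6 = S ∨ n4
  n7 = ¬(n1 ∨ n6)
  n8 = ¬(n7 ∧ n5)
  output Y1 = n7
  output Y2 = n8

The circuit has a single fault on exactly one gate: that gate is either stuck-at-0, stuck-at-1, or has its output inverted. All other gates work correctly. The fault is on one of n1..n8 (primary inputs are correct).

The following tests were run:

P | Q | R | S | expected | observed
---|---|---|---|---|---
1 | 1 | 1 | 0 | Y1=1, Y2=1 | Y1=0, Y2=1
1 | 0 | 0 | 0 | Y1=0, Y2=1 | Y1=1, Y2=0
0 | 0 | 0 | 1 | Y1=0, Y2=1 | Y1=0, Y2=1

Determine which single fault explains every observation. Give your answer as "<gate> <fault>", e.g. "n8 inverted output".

n1 inverted output

Fault-free values for test 1 (P=1, Q=1, R=1, S=0): n1=0, n2=0, n3=0, n4=0, n5=0, n6=0, n7=1, n8=1, giving Y1=1, Y2=1. Observed Y1=0, Y2=1.
Test 1: faults giving observed Y1=0, Y2=1 are {n1 stuck-at-1, n1 inverted output, n4 stuck-at-1, n4 inverted output, n6 stuck-at-1, n6 inverted output, n7 stuck-at-0, n7 inverted output}.
Test 2 (P=1, Q=0, R=0, S=0): fault-free n1=1, n2=0, n3=0, n4=0, n5=1, n6=0, n7=0, n8=1 → Y1=0, Y2=1; observed Y1=1, Y2=0. Eliminates n1 stuck-at-1, n4 stuck-at-1, n4 inverted output, n6 stuck-at-1, n6 inverted output, n7 stuck-at-0.
Test 3 (P=0, Q=0, R=0, S=1): fault-free n1=0, n2=0, n3=0, n4=0, n5=1, n6=1, n7=0, n8=1 → Y1=0, Y2=1; observed Y1=0, Y2=1. Eliminates n7 inverted output.
Only n1 inverted output is consistent with every test.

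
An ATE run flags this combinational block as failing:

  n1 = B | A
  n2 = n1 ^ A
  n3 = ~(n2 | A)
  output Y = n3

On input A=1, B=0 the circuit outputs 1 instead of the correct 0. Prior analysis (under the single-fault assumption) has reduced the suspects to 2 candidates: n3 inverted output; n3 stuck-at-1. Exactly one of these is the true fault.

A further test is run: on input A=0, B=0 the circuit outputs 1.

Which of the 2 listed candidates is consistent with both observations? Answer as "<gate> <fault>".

Evaluate each candidate on input A=0, B=0:
  n3 inverted output: n1=0, n2=0, n3=0 [inverted output] → 0 — eliminated
  n3 stuck-at-1: n1=0, n2=0, n3=1 [stuck-at-1] → 1 — matches
Only n3 stuck-at-1 reproduces the observed 1.

n3 stuck-at-1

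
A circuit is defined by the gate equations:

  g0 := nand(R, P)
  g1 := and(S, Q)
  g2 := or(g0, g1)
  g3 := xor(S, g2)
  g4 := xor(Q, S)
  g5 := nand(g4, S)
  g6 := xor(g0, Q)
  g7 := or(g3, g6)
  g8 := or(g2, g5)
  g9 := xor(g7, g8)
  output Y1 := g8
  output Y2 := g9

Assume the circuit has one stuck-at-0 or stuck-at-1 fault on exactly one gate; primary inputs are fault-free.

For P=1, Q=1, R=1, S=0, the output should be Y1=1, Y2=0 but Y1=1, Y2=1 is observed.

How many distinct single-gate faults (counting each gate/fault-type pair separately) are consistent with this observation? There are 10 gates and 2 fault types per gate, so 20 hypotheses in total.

3

Fault-free: g0=0, g1=0, g2=0, g3=0, g4=1, g5=1, g6=1, g7=1, g8=1, g9=0 → Y1=1, Y2=0. Observed Y1=1, Y2=1.
  g0: none of the 2 fault types match ✗
  g1: none of the 2 fault types match ✗
  g2: none of the 2 fault types match ✗
  g3: none of the 2 fault types match ✗
  g4: none of the 2 fault types match ✗
  g5: none of the 2 fault types match ✗
  g6: stuck-at-0 ✓; others ✗
  g7: stuck-at-0 ✓; others ✗
  g8: none of the 2 fault types match ✗
  g9: stuck-at-1 ✓; others ✗
Consistent faults: {g6 stuck-at-0, g7 stuck-at-0, g9 stuck-at-1} — 3 in all.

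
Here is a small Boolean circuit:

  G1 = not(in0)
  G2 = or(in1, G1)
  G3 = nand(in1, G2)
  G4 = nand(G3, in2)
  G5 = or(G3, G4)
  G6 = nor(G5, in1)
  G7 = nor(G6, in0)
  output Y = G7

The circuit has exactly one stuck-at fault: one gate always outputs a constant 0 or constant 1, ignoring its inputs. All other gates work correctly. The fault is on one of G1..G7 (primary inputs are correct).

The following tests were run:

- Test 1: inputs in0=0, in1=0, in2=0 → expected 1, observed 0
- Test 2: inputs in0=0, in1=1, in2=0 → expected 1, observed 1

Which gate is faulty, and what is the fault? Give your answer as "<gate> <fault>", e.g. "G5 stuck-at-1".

G5 stuck-at-0

Fault-free values for test 1 (in0=0, in1=0, in2=0): G1=1, G2=1, G3=1, G4=1, G5=1, G6=0, G7=1, giving Y=1. Observed 0.
Test 1: faults giving observed 0 are {G5 stuck-at-0, G6 stuck-at-1, G7 stuck-at-0}.
Test 2 (in0=0, in1=1, in2=0): fault-free G1=1, G2=1, G3=0, G4=1, G5=1, G6=0, G7=1 → 1; observed 1. Eliminates G6 stuck-at-1, G7 stuck-at-0.
Only G5 stuck-at-0 is consistent with every test.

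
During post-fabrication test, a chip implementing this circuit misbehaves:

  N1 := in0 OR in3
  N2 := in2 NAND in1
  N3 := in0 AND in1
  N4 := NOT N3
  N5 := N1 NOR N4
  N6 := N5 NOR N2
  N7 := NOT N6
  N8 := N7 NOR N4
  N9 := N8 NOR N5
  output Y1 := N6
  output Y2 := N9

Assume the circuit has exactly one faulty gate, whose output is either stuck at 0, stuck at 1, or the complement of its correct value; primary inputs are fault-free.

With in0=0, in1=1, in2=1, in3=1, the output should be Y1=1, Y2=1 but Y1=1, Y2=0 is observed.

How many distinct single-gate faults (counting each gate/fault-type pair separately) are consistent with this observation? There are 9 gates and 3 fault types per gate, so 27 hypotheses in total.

8

Fault-free: N1=1, N2=0, N3=0, N4=1, N5=0, N6=1, N7=0, N8=0, N9=1 → Y1=1, Y2=1. Observed Y1=1, Y2=0.
  N1: none of the 3 fault types match ✗
  N2: none of the 3 fault types match ✗
  N3: stuck-at-1, inverted output ✓; others ✗
  N4: stuck-at-0, inverted output ✓; others ✗
  N5: none of the 3 fault types match ✗
  N6: none of the 3 fault types match ✗
  N7: none of the 3 fault types match ✗
  N8: stuck-at-1, inverted output ✓; others ✗
  N9: stuck-at-0, inverted output ✓; others ✗
Consistent faults: {N3 stuck-at-1, N3 inverted output, N4 stuck-at-0, N4 inverted output, N8 stuck-at-1, N8 inverted output, N9 stuck-at-0, N9 inverted output} — 8 in all.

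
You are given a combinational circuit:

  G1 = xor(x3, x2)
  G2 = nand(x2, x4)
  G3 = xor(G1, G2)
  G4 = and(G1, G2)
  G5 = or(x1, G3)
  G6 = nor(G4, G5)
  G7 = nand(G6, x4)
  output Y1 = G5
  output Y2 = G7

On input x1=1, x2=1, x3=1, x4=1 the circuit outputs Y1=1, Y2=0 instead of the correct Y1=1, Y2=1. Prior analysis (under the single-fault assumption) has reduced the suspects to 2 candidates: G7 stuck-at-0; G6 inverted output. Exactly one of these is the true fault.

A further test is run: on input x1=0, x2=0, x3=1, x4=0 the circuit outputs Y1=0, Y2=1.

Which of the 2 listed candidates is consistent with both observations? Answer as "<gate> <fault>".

G6 inverted output

Evaluate each candidate on input x1=0, x2=0, x3=1, x4=0:
  G7 stuck-at-0: G1=1, G2=1, G3=0, G4=1, G5=0, G6=0, G7=0 [stuck-at-0] → Y1=0, Y2=0 — eliminated
  G6 inverted output: G1=1, G2=1, G3=0, G4=1, G5=0, G6=1 [inverted output], G7=1 → Y1=0, Y2=1 — matches
Only G6 inverted output reproduces the observed Y1=0, Y2=1.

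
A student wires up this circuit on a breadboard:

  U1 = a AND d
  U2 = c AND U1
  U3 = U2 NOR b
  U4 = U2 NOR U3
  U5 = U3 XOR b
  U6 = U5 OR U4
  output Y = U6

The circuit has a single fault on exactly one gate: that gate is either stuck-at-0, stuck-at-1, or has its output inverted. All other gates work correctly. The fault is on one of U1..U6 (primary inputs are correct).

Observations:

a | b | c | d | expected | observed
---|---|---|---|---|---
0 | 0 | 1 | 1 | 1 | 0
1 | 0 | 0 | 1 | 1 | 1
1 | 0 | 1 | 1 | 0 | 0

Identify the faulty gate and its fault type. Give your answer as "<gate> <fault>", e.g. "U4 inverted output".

U1 stuck-at-1

Fault-free values for test 1 (a=0, b=0, c=1, d=1): U1=0, U2=0, U3=1, U4=0, U5=1, U6=1, giving Y=1. Observed 0.
Test 1: faults giving observed 0 are {U1 stuck-at-1, U1 inverted output, U2 stuck-at-1, U2 inverted output, U5 stuck-at-0, U5 inverted output, U6 stuck-at-0, U6 inverted output}.
Test 2 (a=1, b=0, c=0, d=1): fault-free U1=1, U2=0, U3=1, U4=0, U5=1, U6=1 → 1; observed 1. Eliminates U2 stuck-at-1, U2 inverted output, U5 stuck-at-0, U5 inverted output, U6 stuck-at-0, U6 inverted output.
Test 3 (a=1, b=0, c=1, d=1): fault-free U1=1, U2=1, U3=0, U4=0, U5=0, U6=0 → 0; observed 0. Eliminates U1 inverted output.
Only U1 stuck-at-1 is consistent with every test.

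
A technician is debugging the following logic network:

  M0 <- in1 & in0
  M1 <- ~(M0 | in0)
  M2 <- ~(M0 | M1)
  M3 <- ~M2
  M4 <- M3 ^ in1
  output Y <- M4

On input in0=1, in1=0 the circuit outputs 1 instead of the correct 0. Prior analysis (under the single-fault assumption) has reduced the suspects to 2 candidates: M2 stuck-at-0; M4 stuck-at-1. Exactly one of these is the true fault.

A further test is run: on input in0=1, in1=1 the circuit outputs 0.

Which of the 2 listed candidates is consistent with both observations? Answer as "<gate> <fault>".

Evaluate each candidate on input in0=1, in1=1:
  M2 stuck-at-0: M0=1, M1=0, M2=0 [stuck-at-0], M3=1, M4=0 → 0 — matches
  M4 stuck-at-1: M0=1, M1=0, M2=0, M3=1, M4=1 [stuck-at-1] → 1 — eliminated
Only M2 stuck-at-0 reproduces the observed 0.

M2 stuck-at-0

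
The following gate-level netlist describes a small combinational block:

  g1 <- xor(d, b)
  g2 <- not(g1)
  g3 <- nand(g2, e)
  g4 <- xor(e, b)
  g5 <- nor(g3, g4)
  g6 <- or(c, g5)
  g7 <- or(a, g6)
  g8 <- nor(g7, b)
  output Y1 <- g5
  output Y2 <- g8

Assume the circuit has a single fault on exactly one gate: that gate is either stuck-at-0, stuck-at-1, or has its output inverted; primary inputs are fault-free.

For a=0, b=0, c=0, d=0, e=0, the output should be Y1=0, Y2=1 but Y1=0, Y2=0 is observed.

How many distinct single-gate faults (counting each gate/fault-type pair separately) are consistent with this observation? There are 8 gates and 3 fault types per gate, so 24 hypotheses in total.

Fault-free: g1=0, g2=1, g3=1, g4=0, g5=0, g6=0, g7=0, g8=1 → Y1=0, Y2=1. Observed Y1=0, Y2=0.
  g1: none of the 3 fault types match ✗
  g2: none of the 3 fault types match ✗
  g3: none of the 3 fault types match ✗
  g4: none of the 3 fault types match ✗
  g5: none of the 3 fault types match ✗
  g6: stuck-at-1, inverted output ✓; others ✗
  g7: stuck-at-1, inverted output ✓; others ✗
  g8: stuck-at-0, inverted output ✓; others ✗
Consistent faults: {g6 stuck-at-1, g6 inverted output, g7 stuck-at-1, g7 inverted output, g8 stuck-at-0, g8 inverted output} — 6 in all.

6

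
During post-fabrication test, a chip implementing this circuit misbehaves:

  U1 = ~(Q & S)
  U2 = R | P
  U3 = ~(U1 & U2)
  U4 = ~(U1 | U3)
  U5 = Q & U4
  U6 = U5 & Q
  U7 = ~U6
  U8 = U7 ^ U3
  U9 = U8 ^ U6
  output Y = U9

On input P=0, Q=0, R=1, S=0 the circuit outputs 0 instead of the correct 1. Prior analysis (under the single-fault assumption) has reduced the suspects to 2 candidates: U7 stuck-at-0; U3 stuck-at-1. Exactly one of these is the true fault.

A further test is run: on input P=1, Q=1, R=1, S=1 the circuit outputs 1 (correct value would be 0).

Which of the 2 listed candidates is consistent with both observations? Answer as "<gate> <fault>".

U7 stuck-at-0

Evaluate each candidate on input P=1, Q=1, R=1, S=1:
  U7 stuck-at-0: U1=0, U2=1, U3=1, U4=0, U5=0, U6=0, U7=0 [stuck-at-0], U8=1, U9=1 → 1 — matches
  U3 stuck-at-1: U1=0, U2=1, U3=1 [stuck-at-1], U4=0, U5=0, U6=0, U7=1, U8=0, U9=0 → 0 — eliminated
Only U7 stuck-at-0 reproduces the observed 1.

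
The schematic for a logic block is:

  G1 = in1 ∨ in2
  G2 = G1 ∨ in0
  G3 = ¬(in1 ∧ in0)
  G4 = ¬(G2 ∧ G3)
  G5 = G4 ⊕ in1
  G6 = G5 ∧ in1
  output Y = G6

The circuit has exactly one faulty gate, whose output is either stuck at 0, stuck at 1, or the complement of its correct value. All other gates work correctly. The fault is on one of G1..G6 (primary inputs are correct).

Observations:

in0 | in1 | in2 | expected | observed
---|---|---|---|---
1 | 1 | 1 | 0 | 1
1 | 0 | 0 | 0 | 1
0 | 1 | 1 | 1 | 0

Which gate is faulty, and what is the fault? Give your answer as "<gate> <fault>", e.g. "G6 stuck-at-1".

Fault-free values for test 1 (in0=1, in1=1, in2=1): G1=1, G2=1, G3=0, G4=1, G5=0, G6=0, giving Y=0. Observed 1.
Test 1: faults giving observed 1 are {G3 stuck-at-1, G3 inverted output, G4 stuck-at-0, G4 inverted output, G5 stuck-at-1, G5 inverted output, G6 stuck-at-1, G6 inverted output}.
Test 2 (in0=1, in1=0, in2=0): fault-free G1=0, G2=1, G3=1, G4=0, G5=0, G6=0 → 0; observed 1. Eliminates G3 stuck-at-1, G3 inverted output, G4 stuck-at-0, G4 inverted output, G5 stuck-at-1, G5 inverted output.
Test 3 (in0=0, in1=1, in2=1): fault-free G1=1, G2=1, G3=1, G4=0, G5=1, G6=1 → 1; observed 0. Eliminates G6 stuck-at-1.
Only G6 inverted output is consistent with every test.

G6 inverted output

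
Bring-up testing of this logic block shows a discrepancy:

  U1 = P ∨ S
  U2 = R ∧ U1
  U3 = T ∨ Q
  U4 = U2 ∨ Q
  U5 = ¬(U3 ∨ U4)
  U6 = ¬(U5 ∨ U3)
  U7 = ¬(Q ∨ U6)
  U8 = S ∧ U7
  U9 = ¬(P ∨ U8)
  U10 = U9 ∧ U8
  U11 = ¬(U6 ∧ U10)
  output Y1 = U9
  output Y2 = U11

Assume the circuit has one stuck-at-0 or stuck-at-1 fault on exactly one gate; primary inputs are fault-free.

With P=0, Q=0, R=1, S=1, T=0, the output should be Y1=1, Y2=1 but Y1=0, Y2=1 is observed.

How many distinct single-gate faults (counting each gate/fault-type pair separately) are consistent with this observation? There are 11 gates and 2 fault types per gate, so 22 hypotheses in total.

Fault-free: U1=1, U2=1, U3=0, U4=1, U5=0, U6=1, U7=0, U8=0, U9=1, U10=0, U11=1 → Y1=1, Y2=1. Observed Y1=0, Y2=1.
  U1: stuck-at-0 ✓; others ✗
  U2: stuck-at-0 ✓; others ✗
  U3: stuck-at-1 ✓; others ✗
  U4: stuck-at-0 ✓; others ✗
  U5: stuck-at-1 ✓; others ✗
  U6: stuck-at-0 ✓; others ✗
  U7: stuck-at-1 ✓; others ✗
  U8: stuck-at-1 ✓; others ✗
  U9: stuck-at-0 ✓; others ✗
  U10: none of the 2 fault types match ✗
  U11: none of the 2 fault types match ✗
Consistent faults: {U1 stuck-at-0, U2 stuck-at-0, U3 stuck-at-1, U4 stuck-at-0, U5 stuck-at-1, U6 stuck-at-0, U7 stuck-at-1, U8 stuck-at-1, U9 stuck-at-0} — 9 in all.

9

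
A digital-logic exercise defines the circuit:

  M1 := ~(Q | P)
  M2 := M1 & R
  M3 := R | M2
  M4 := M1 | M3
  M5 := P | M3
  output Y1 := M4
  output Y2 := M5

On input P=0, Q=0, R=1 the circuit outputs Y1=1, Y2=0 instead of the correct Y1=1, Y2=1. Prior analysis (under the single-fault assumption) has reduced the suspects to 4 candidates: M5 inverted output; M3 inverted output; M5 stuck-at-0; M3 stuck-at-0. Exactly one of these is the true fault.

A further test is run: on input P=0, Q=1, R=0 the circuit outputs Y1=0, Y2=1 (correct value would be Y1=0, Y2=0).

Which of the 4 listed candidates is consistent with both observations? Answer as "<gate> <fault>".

M5 inverted output

Evaluate each candidate on input P=0, Q=1, R=0:
  M5 inverted output: M1=0, M2=0, M3=0, M4=0, M5=1 [inverted output] → Y1=0, Y2=1 — matches
  M3 inverted output: M1=0, M2=0, M3=1 [inverted output], M4=1, M5=1 → Y1=1, Y2=1 — eliminated
  M5 stuck-at-0: M1=0, M2=0, M3=0, M4=0, M5=0 [stuck-at-0] → Y1=0, Y2=0 — eliminated
  M3 stuck-at-0: M1=0, M2=0, M3=0 [stuck-at-0], M4=0, M5=0 → Y1=0, Y2=0 — eliminated
Only M5 inverted output reproduces the observed Y1=0, Y2=1.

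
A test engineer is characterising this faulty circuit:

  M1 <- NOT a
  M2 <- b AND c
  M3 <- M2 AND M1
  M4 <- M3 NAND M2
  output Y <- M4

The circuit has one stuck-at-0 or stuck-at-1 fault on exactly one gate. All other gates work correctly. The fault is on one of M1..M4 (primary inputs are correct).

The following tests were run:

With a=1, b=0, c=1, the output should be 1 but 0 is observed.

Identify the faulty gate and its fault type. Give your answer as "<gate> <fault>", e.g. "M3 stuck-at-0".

M4 stuck-at-0

Fault-free values for test 1 (a=1, b=0, c=1): M1=0, M2=0, M3=0, M4=1, giving Y=1. Observed 0.
Test 1: faults giving observed 0 are {M4 stuck-at-0}.
Only M4 stuck-at-0 is consistent with every test.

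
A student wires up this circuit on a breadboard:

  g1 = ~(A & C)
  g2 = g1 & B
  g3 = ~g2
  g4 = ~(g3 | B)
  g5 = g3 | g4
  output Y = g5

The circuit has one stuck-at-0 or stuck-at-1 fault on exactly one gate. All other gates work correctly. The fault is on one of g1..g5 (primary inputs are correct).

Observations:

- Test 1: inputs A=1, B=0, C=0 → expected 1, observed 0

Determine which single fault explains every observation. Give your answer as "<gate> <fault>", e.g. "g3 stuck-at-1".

g5 stuck-at-0

Fault-free values for test 1 (A=1, B=0, C=0): g1=1, g2=0, g3=1, g4=0, g5=1, giving Y=1. Observed 0.
Test 1: faults giving observed 0 are {g5 stuck-at-0}.
Only g5 stuck-at-0 is consistent with every test.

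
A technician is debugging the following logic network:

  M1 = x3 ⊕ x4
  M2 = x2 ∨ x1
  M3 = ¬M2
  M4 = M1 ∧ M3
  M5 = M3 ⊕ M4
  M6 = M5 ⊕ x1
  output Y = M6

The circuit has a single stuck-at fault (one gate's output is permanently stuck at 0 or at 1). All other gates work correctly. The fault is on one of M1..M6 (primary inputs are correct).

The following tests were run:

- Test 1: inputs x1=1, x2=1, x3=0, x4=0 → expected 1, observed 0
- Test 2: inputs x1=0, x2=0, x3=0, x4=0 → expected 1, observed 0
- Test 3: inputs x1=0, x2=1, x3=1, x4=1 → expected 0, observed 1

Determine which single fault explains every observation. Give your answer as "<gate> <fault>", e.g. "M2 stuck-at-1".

M4 stuck-at-1

Fault-free values for test 1 (x1=1, x2=1, x3=0, x4=0): M1=0, M2=1, M3=0, M4=0, M5=0, M6=1, giving Y=1. Observed 0.
Test 1: faults giving observed 0 are {M2 stuck-at-0, M3 stuck-at-1, M4 stuck-at-1, M5 stuck-at-1, M6 stuck-at-0}.
Test 2 (x1=0, x2=0, x3=0, x4=0): fault-free M1=0, M2=0, M3=1, M4=0, M5=1, M6=1 → 1; observed 0. Eliminates M2 stuck-at-0, M3 stuck-at-1, M5 stuck-at-1.
Test 3 (x1=0, x2=1, x3=1, x4=1): fault-free M1=0, M2=1, M3=0, M4=0, M5=0, M6=0 → 0; observed 1. Eliminates M6 stuck-at-0.
Only M4 stuck-at-1 is consistent with every test.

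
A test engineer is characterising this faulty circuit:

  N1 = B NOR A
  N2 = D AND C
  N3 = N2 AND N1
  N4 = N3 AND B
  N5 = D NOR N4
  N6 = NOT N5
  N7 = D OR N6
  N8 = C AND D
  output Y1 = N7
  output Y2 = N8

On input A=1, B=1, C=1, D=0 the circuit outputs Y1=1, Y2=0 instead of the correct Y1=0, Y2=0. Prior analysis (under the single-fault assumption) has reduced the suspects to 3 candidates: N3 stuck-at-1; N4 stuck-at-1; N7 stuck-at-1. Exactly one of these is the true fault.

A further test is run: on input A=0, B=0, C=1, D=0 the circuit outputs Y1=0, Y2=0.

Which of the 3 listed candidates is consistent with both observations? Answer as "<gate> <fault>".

Evaluate each candidate on input A=0, B=0, C=1, D=0:
  N3 stuck-at-1: N1=1, N2=0, N3=1 [stuck-at-1], N4=0, N5=1, N6=0, N7=0, N8=0 → Y1=0, Y2=0 — matches
  N4 stuck-at-1: N1=1, N2=0, N3=0, N4=1 [stuck-at-1], N5=0, N6=1, N7=1, N8=0 → Y1=1, Y2=0 — eliminated
  N7 stuck-at-1: N1=1, N2=0, N3=0, N4=0, N5=1, N6=0, N7=1 [stuck-at-1], N8=0 → Y1=1, Y2=0 — eliminated
Only N3 stuck-at-1 reproduces the observed Y1=0, Y2=0.

N3 stuck-at-1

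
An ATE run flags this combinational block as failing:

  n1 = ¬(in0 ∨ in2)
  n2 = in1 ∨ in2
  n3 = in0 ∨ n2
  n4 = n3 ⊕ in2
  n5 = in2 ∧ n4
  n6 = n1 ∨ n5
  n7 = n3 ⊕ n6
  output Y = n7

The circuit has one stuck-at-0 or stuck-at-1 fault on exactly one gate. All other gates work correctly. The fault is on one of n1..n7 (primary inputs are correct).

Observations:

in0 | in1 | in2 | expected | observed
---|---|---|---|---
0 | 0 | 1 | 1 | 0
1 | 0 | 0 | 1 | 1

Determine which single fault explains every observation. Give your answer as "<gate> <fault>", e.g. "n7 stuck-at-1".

n4 stuck-at-1

Fault-free values for test 1 (in0=0, in1=0, in2=1): n1=0, n2=1, n3=1, n4=0, n5=0, n6=0, n7=1, giving Y=1. Observed 0.
Test 1: faults giving observed 0 are {n1 stuck-at-1, n4 stuck-at-1, n5 stuck-at-1, n6 stuck-at-1, n7 stuck-at-0}.
Test 2 (in0=1, in1=0, in2=0): fault-free n1=0, n2=0, n3=1, n4=1, n5=0, n6=0, n7=1 → 1; observed 1. Eliminates n1 stuck-at-1, n5 stuck-at-1, n6 stuck-at-1, n7 stuck-at-0.
Only n4 stuck-at-1 is consistent with every test.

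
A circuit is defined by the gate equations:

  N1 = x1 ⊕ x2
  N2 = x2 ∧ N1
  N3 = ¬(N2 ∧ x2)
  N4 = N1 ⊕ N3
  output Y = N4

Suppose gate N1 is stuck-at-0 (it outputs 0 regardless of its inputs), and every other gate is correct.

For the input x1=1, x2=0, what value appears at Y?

1

Propagate with N1 forced: N1=0 [stuck-at-0], N2=0, N3=1, N4=1.
So Y = 1. (Without the fault it would be 0.)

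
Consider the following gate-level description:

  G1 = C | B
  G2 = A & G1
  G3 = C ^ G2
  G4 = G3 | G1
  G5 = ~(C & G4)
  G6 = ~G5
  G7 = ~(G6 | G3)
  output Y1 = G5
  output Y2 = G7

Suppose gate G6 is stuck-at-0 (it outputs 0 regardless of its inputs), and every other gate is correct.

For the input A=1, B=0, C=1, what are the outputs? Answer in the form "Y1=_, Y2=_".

Y1=0, Y2=1

Propagate with G6 forced: G1=1, G2=1, G3=0, G4=1, G5=0, G6=0 [stuck-at-0], G7=1.
So the outputs are Y1=0, Y2=1. (Without the fault they would be Y1=0, Y2=0.)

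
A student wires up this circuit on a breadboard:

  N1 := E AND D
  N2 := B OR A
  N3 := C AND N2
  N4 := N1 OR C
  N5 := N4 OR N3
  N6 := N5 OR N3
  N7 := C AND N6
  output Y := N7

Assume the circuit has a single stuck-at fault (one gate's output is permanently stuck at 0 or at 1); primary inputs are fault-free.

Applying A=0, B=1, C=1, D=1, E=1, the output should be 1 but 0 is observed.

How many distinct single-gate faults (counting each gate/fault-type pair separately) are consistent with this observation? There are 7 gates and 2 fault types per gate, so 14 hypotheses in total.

Fault-free: N1=1, N2=1, N3=1, N4=1, N5=1, N6=1, N7=1 → 1. Observed 0.
  N1 stuck-at-0: output 1 ✗
  N1 stuck-at-1: output 1 ✗
  N2 stuck-at-0: output 1 ✗
  N2 stuck-at-1: output 1 ✗
  N3 stuck-at-0: output 1 ✗
  N3 stuck-at-1: output 1 ✗
  N4 stuck-at-0: output 1 ✗
  N4 stuck-at-1: output 1 ✗
  N5 stuck-at-0: output 1 ✗
  N5 stuck-at-1: output 1 ✗
  N6 stuck-at-0: output 0 ✓
  N6 stuck-at-1: output 1 ✗
  N7 stuck-at-0: output 0 ✓
  N7 stuck-at-1: output 1 ✗
Consistent faults: {N6 stuck-at-0, N7 stuck-at-0} — 2 in all.

2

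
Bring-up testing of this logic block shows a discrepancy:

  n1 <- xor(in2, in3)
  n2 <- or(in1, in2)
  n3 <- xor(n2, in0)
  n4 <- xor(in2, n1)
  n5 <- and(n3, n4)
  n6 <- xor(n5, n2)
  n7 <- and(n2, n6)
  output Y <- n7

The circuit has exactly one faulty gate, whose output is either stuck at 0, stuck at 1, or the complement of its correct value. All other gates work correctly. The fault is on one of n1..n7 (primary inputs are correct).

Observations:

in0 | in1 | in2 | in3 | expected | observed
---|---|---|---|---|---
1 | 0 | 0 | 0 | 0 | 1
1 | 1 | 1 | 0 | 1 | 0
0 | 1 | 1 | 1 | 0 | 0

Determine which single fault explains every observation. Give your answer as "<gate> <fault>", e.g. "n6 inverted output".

Fault-free values for test 1 (in0=1, in1=0, in2=0, in3=0): n1=0, n2=0, n3=1, n4=0, n5=0, n6=0, n7=0, giving Y=0. Observed 1.
Test 1: faults giving observed 1 are {n2 stuck-at-1, n2 inverted output, n7 stuck-at-1, n7 inverted output}.
Test 2 (in0=1, in1=1, in2=1, in3=0): fault-free n1=1, n2=1, n3=0, n4=0, n5=0, n6=1, n7=1 → 1; observed 0. Eliminates n2 stuck-at-1, n7 stuck-at-1.
Test 3 (in0=0, in1=1, in2=1, in3=1): fault-free n1=0, n2=1, n3=1, n4=1, n5=1, n6=0, n7=0 → 0; observed 0. Eliminates n7 inverted output.
Only n2 inverted output is consistent with every test.

n2 inverted output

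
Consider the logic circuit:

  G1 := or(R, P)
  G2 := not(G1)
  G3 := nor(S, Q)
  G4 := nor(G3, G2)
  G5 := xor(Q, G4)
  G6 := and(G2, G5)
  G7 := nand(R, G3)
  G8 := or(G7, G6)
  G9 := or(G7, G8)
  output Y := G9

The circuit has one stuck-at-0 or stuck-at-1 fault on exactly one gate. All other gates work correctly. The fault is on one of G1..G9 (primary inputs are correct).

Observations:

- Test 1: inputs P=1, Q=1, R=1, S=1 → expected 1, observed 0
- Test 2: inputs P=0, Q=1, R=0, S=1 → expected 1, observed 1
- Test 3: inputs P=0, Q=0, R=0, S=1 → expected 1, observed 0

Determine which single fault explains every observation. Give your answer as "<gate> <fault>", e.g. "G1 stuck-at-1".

Fault-free values for test 1 (P=1, Q=1, R=1, S=1): G1=1, G2=0, G3=0, G4=1, G5=0, G6=0, G7=1, G8=1, G9=1, giving Y=1. Observed 0.
Test 1: faults giving observed 0 are {G3 stuck-at-1, G7 stuck-at-0, G9 stuck-at-0}.
Test 2 (P=0, Q=1, R=0, S=1): fault-free G1=0, G2=1, G3=0, G4=0, G5=1, G6=1, G7=1, G8=1, G9=1 → 1; observed 1. Eliminates G9 stuck-at-0.
Test 3 (P=0, Q=0, R=0, S=1): fault-free G1=0, G2=1, G3=0, G4=0, G5=0, G6=0, G7=1, G8=1, G9=1 → 1; observed 0. Eliminates G3 stuck-at-1.
Only G7 stuck-at-0 is consistent with every test.

G7 stuck-at-0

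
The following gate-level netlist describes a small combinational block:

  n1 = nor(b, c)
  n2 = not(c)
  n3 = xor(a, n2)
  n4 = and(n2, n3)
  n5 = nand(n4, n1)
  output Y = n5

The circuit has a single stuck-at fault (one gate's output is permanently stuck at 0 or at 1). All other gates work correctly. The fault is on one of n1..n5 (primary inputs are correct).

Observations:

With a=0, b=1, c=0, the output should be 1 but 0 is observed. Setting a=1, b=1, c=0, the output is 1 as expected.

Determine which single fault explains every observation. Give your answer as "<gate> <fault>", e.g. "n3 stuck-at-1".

Fault-free values for test 1 (a=0, b=1, c=0): n1=0, n2=1, n3=1, n4=1, n5=1, giving Y=1. Observed 0.
Test 1: faults giving observed 0 are {n1 stuck-at-1, n5 stuck-at-0}.
Test 2 (a=1, b=1, c=0): fault-free n1=0, n2=1, n3=0, n4=0, n5=1 → 1; observed 1. Eliminates n5 stuck-at-0.
Only n1 stuck-at-1 is consistent with every test.

n1 stuck-at-1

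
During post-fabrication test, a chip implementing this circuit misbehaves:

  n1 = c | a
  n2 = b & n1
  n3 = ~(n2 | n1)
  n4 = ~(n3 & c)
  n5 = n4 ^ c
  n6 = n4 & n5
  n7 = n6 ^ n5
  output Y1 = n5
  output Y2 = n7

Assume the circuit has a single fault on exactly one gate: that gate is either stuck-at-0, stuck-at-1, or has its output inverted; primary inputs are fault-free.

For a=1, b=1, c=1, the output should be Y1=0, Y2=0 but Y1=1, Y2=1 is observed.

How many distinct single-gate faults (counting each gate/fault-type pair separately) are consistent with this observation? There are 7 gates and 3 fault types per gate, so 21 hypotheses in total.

6

Fault-free: n1=1, n2=1, n3=0, n4=1, n5=0, n6=0, n7=0 → Y1=0, Y2=0. Observed Y1=1, Y2=1.
  n1: stuck-at-0, inverted output ✓; others ✗
  n2: none of the 3 fault types match ✗
  n3: stuck-at-1, inverted output ✓; others ✗
  n4: stuck-at-0, inverted output ✓; others ✗
  n5: none of the 3 fault types match ✗
  n6: none of the 3 fault types match ✗
  n7: none of the 3 fault types match ✗
Consistent faults: {n1 stuck-at-0, n1 inverted output, n3 stuck-at-1, n3 inverted output, n4 stuck-at-0, n4 inverted output} — 6 in all.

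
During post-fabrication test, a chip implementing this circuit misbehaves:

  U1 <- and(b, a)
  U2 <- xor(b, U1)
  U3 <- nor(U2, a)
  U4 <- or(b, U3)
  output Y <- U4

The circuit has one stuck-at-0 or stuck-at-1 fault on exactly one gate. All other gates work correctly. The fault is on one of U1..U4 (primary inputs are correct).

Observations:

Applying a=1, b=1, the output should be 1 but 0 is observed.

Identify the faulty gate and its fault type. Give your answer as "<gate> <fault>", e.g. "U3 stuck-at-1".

U4 stuck-at-0

Fault-free values for test 1 (a=1, b=1): U1=1, U2=0, U3=0, U4=1, giving Y=1. Observed 0.
Test 1: faults giving observed 0 are {U4 stuck-at-0}.
Only U4 stuck-at-0 is consistent with every test.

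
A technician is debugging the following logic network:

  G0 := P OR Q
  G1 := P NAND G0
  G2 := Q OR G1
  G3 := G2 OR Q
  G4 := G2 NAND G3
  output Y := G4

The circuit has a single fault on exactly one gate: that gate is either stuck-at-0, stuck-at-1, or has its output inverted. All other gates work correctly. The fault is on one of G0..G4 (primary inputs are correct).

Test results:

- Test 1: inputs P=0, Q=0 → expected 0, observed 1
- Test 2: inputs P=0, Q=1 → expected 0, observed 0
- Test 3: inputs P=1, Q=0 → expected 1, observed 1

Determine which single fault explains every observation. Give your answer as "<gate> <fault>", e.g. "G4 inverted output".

G1 stuck-at-0

Fault-free values for test 1 (P=0, Q=0): G0=0, G1=1, G2=1, G3=1, G4=0, giving Y=0. Observed 1.
Test 1: faults giving observed 1 are {G1 stuck-at-0, G1 inverted output, G2 stuck-at-0, G2 inverted output, G3 stuck-at-0, G3 inverted output, G4 stuck-at-1, G4 inverted output}.
Test 2 (P=0, Q=1): fault-free G0=1, G1=1, G2=1, G3=1, G4=0 → 0; observed 0. Eliminates G2 stuck-at-0, G2 inverted output, G3 stuck-at-0, G3 inverted output, G4 stuck-at-1, G4 inverted output.
Test 3 (P=1, Q=0): fault-free G0=1, G1=0, G2=0, G3=0, G4=1 → 1; observed 1. Eliminates G1 inverted output.
Only G1 stuck-at-0 is consistent with every test.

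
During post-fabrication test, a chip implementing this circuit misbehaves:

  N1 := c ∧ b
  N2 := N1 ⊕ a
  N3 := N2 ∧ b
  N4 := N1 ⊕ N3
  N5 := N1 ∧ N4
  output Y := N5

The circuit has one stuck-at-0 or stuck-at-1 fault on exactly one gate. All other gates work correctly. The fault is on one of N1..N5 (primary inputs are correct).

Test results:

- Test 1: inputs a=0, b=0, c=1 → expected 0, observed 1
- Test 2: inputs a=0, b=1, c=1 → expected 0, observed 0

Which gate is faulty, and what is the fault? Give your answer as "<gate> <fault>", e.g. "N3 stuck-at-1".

Fault-free values for test 1 (a=0, b=0, c=1): N1=0, N2=0, N3=0, N4=0, N5=0, giving Y=0. Observed 1.
Test 1: faults giving observed 1 are {N1 stuck-at-1, N5 stuck-at-1}.
Test 2 (a=0, b=1, c=1): fault-free N1=1, N2=1, N3=1, N4=0, N5=0 → 0; observed 0. Eliminates N5 stuck-at-1.
Only N1 stuck-at-1 is consistent with every test.

N1 stuck-at-1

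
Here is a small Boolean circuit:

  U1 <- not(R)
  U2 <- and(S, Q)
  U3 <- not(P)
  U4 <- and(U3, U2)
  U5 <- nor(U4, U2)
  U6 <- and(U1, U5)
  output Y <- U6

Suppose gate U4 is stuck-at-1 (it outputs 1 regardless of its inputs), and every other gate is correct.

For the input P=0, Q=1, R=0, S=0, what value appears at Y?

Propagate with U4 forced: U1=1, U2=0, U3=1, U4=1 [stuck-at-1], U5=0, U6=0.
So Y = 0. (Without the fault it would be 1.)

0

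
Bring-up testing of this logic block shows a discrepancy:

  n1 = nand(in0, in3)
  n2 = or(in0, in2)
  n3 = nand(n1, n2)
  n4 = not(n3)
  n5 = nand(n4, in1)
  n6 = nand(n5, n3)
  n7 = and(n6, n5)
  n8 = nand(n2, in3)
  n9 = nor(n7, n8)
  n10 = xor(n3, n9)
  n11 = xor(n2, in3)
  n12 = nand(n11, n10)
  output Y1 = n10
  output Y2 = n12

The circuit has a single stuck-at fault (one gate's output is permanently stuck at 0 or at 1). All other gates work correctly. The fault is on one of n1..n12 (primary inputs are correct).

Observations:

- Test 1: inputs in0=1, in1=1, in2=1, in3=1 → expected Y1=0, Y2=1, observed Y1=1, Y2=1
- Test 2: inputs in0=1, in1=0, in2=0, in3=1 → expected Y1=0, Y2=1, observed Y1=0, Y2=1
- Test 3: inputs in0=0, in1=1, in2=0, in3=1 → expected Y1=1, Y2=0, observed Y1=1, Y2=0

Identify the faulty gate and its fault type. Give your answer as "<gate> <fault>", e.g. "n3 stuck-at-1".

n1 stuck-at-1

Fault-free values for test 1 (in0=1, in1=1, in2=1, in3=1): n1=0, n2=1, n3=1, n4=0, n5=1, n6=0, n7=0, n8=0, n9=1, n10=0, n11=0, n12=1, giving Y1=0, Y2=1. Observed Y1=1, Y2=1.
Test 1: faults giving observed Y1=1, Y2=1 are {n1 stuck-at-1, n3 stuck-at-0, n6 stuck-at-1, n7 stuck-at-1, n8 stuck-at-1, n9 stuck-at-0, n10 stuck-at-1}.
Test 2 (in0=1, in1=0, in2=0, in3=1): fault-free n1=0, n2=1, n3=1, n4=0, n5=1, n6=0, n7=0, n8=0, n9=1, n10=0, n11=0, n12=1 → Y1=0, Y2=1; observed Y1=0, Y2=1. Eliminates n6 stuck-at-1, n7 stuck-at-1, n8 stuck-at-1, n9 stuck-at-0, n10 stuck-at-1.
Test 3 (in0=0, in1=1, in2=0, in3=1): fault-free n1=1, n2=0, n3=1, n4=0, n5=1, n6=0, n7=0, n8=1, n9=0, n10=1, n11=1, n12=0 → Y1=1, Y2=0; observed Y1=1, Y2=0. Eliminates n3 stuck-at-0.
Only n1 stuck-at-1 is consistent with every test.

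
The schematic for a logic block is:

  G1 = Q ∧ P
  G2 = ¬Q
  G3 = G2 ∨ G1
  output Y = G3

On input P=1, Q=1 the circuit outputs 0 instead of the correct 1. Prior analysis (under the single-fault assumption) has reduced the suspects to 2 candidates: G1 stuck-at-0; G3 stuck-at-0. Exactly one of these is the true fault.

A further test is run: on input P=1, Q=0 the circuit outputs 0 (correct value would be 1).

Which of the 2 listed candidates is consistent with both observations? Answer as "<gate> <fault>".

Evaluate each candidate on input P=1, Q=0:
  G1 stuck-at-0: G1=0 [stuck-at-0], G2=1, G3=1 → 1 — eliminated
  G3 stuck-at-0: G1=0, G2=1, G3=0 [stuck-at-0] → 0 — matches
Only G3 stuck-at-0 reproduces the observed 0.

G3 stuck-at-0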